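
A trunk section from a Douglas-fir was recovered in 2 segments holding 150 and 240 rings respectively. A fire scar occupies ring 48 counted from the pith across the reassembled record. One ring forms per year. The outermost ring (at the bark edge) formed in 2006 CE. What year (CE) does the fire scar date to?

1664 CE

Total rings = 150 + 240 = 390.
The fire scar sits at ring 48 from the pith, so 390 − 48 = 342 rings formed after it.
2006 − 342 = 1664 CE.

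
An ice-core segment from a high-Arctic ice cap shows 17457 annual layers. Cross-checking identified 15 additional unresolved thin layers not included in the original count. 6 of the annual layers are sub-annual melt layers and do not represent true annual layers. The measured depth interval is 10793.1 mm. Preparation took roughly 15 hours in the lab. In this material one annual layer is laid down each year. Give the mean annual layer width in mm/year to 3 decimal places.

0.618 mm/year

Adjusted count: 17457 − 6 + 15 = 17466 annual layers.
Extension rate ≈ 10793.1 / 17466 = 0.618 mm/year.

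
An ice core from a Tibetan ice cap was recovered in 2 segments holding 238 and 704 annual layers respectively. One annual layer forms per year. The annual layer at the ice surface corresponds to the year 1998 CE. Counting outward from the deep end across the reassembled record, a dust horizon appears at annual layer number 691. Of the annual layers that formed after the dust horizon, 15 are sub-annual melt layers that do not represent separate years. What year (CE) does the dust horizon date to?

1762 CE

Total annual layers = 238 + 704 = 942.
Between annual layer 691 and the ice surface there are 942 − 691 = 251 annual layers.
Excluding 15 false annual layers: 251 − 15 = 236.
Counting back 236 years from 1998 CE places the dust horizon in 1998 − 236 = 1762 CE.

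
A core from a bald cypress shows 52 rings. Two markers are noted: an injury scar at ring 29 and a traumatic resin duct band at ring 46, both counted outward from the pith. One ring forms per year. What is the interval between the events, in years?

17 years

Separation: 46 − 29 = 17 rings.
At one ring per year, 17 years elapsed between them.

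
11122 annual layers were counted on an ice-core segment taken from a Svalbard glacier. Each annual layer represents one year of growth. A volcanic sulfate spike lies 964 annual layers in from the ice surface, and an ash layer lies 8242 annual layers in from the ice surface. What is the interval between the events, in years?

8242 − 964 = 7278 annual layers lie between the two events.
That is 7278 years at one annual layer per year.

7278 years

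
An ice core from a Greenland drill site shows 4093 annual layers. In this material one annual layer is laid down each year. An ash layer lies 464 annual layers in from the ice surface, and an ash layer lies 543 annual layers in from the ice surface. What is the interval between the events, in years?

79 years

543 − 464 = 79 annual layers lie between the two events.
That is 79 years at one annual layer per year.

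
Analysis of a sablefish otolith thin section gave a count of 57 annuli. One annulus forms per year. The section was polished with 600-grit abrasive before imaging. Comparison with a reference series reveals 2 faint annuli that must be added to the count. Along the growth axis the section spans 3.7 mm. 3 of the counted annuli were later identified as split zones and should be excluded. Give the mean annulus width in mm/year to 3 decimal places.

Correcting the raw count gives 57 − 3 + 2 = 56 true annuli.
Mean rate = 3.7 mm / 56 years ≈ 0.066 mm/year.

0.066 mm/year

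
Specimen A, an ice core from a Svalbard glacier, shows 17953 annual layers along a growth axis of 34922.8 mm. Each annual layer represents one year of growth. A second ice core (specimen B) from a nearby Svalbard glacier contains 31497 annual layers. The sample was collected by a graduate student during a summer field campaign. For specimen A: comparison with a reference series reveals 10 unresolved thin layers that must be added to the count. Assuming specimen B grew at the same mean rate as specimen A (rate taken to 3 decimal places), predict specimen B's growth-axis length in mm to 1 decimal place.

61230.2 mm

Specimen A: adjusted count: 17953 + 10 = 17963 annual layers.
A: Extension rate ≈ 34922.8 / 17963 = 1.944 mm/yr.
B's length ≈ 1.944 × 31497 = 61230.2 mm.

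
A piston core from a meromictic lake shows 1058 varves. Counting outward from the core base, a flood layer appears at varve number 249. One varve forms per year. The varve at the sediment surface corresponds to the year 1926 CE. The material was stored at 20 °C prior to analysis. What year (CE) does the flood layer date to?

1117 CE

The flood layer sits at varve 249 from the core base, so 1058 − 249 = 809 varves formed after it.
1926 − 809 = 1117 CE.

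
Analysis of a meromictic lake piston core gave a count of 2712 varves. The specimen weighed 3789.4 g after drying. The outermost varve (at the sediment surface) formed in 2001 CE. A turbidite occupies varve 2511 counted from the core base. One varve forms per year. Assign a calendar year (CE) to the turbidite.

The turbidite sits at varve 2511 from the core base, so 2712 − 2511 = 201 varves formed after it.
Counting back 201 years from 2001 CE places the turbidite in 2001 − 201 = 1800 CE.

1800 CE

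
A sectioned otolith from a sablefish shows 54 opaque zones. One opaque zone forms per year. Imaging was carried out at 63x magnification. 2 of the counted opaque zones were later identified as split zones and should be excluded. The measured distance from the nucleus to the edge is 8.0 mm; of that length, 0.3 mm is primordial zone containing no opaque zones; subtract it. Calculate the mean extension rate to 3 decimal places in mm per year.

True opaque zone count = 54 − 2 = 52.
The growth record spans 8.0 − 0.3 = 7.7 mm.
7.7 mm over 52 years gives 7.7 / 52 ≈ 0.148 mm per year.

0.148 mm per year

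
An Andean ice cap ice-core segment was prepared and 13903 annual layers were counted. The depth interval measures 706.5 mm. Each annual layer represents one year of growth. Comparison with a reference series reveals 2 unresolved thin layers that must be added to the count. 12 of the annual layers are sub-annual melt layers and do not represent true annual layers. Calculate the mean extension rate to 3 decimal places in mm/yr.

0.051 mm/yr

Adjusted count: 13903 − 12 + 2 = 13893 annual layers.
Extension rate ≈ 706.5 / 13893 = 0.051 mm/yr.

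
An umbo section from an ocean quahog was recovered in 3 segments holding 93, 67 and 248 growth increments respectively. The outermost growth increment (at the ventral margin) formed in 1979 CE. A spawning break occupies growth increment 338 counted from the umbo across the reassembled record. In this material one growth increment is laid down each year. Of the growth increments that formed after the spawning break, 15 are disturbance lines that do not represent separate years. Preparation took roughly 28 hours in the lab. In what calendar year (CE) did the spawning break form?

1924 CE

Total growth increments = 93 + 67 + 248 = 408.
408 − 338 = 70 growth increments lie beyond the spawning break toward the ventral margin.
Excluding 15 false growth increments: 70 − 15 = 55.
1979 − 55 = 1924 CE.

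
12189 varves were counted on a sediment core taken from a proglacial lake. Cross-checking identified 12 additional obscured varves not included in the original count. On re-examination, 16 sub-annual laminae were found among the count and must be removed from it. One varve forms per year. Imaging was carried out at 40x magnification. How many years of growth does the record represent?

Correcting the raw count gives 12189 − 16 + 12 = 12185 true varves.
At one varve per year, that is 12185 years.

12185 yr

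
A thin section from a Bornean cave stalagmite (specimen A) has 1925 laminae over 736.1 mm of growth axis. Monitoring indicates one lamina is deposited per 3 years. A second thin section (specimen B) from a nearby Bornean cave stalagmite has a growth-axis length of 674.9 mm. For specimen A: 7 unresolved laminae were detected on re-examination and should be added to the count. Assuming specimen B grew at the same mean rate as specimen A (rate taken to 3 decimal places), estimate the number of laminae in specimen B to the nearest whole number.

Specimen A: correcting the raw count gives 1925 + 7 = 1932 true laminae.
Specimen A: 1932 laminae at 3 years each span 1932 × 3 = 5796 years.
A: Mean rate = 736.1 mm / 5796 years ≈ 0.127 mm/yr.
Specimen B: 674.9 mm / 0.127 mm per year = 5314.17 years; at 3 years per lamina that is 5314.17 / 3 ≈ 1771 laminae.

1771 laminae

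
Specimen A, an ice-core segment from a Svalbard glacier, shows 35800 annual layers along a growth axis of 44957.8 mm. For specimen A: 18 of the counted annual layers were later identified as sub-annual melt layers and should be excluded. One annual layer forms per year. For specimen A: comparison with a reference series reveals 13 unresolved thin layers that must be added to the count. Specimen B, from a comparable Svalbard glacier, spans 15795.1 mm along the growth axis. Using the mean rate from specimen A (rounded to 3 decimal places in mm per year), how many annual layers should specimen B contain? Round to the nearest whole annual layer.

Specimen A: adjusted count: 35800 − 18 + 13 = 35795 annual layers.
A: Extension rate ≈ 44957.8 / 35795 = 1.256 mm per year.
Specimen B: 15795.1 mm / 1.256 mm per year = 12575.72 years ≈ 12576 annual layers.

12576 annual layers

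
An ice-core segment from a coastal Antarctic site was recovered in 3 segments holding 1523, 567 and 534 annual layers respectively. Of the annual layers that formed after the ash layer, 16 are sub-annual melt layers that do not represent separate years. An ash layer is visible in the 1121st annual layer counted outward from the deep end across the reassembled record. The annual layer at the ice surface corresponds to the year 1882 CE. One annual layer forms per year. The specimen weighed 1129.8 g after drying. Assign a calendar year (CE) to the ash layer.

Total annual layers = 1523 + 567 + 534 = 2624.
The ash layer sits at annual layer 1121 from the deep end, so 2624 − 1121 = 1503 annual layers formed after it.
Excluding 16 false annual layers: 1503 − 16 = 1487.
1882 − 1487 = 395 CE.

395 CE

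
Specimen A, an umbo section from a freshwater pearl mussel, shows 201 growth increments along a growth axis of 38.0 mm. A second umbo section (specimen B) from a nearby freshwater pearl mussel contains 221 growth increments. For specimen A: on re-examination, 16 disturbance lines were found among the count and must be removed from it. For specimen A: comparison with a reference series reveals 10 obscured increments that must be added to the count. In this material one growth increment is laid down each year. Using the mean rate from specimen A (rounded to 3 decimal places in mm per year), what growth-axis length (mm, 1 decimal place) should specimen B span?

Specimen A: after corrections the count is 201 − 16 + 10 = 195 growth increments.
A: 38.0 mm over 195 years gives 38.0 / 195 ≈ 0.195 mm per year.
Length of B = 0.195 × 221 = 43.1 mm.

43.1 mm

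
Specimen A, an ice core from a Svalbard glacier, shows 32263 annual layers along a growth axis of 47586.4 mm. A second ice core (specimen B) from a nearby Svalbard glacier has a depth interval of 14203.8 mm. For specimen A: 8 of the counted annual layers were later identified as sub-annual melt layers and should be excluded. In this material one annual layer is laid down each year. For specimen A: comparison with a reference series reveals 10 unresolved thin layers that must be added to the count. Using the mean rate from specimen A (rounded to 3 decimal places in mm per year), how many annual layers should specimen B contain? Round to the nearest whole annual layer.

9630 annual layers

Specimen A: correcting the raw count gives 32263 − 8 + 10 = 32265 true annual layers.
A: Extension rate ≈ 47586.4 / 32265 = 1.475 mm/yr.
For B, 14203.8 / 1.475 = 9629.69 years ≈ 9630 annual layers.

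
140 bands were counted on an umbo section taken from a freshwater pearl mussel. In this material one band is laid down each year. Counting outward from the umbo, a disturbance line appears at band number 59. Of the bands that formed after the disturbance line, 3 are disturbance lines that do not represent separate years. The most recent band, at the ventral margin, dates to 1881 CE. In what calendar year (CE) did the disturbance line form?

The disturbance line sits at band 59 from the umbo, so 140 − 59 = 81 bands formed after it.
Removing the 3 false bands leaves 81 − 3 = 78 true bands beyond the disturbance line.
1881 − 78 = 1803 CE.

1803 CE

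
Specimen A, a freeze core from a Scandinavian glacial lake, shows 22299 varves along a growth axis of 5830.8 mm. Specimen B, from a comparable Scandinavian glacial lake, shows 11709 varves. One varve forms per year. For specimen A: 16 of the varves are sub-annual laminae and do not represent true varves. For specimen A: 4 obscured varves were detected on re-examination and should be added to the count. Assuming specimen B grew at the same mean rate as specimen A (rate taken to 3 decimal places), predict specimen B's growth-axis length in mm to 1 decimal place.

Specimen A: correcting the raw count gives 22299 − 16 + 4 = 22287 true varves.
A: 5830.8 mm over 22287 years gives 5830.8 / 22287 ≈ 0.262 mm per year.
For B, 0.262 mm/year × 11709 years = 3067.8 mm.

3067.8 mm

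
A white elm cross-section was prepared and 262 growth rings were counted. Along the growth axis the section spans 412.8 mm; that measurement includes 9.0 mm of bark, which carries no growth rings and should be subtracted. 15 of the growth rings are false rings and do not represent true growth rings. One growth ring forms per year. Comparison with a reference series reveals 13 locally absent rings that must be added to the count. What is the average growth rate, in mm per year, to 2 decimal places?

Correcting the raw count gives 262 − 15 + 13 = 260 true growth rings.
The growth record spans 412.8 − 9.0 = 403.8 mm.
Extension rate ≈ 403.8 / 260 = 1.55 mm per year.

1.55 mm per year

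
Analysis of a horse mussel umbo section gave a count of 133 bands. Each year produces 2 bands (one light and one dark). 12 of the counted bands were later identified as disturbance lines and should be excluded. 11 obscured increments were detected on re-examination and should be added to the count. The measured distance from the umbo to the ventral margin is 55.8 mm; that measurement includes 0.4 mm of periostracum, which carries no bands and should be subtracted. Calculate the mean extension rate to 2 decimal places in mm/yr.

True band count = 133 − 12 + 11 = 132.
Dividing by 2 bands per year: 132 / 2 = 66 years.
Net length = 55.8 − 0.4 = 55.4 mm.
55.4 mm over 66 years gives 55.4 / 66 ≈ 0.84 mm/yr.

0.84 mm/yr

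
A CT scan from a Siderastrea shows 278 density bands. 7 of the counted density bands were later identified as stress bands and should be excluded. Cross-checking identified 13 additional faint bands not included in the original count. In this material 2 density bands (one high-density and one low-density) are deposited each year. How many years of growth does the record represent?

Adjusted count: 278 − 7 + 13 = 284 density bands.
Dividing by 2 density bands per year: 284 / 2 = 142 years.

142 yr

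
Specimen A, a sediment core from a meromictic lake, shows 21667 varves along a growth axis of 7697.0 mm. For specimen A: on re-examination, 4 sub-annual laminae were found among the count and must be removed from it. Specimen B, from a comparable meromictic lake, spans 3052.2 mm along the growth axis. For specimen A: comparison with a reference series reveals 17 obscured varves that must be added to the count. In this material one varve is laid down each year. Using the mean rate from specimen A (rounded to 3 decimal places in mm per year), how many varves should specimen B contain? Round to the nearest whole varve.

Specimen A: correcting the raw count gives 21667 − 4 + 17 = 21680 true varves.
A: Extension rate ≈ 7697.0 / 21680 = 0.355 mm/yr.
For B, 3052.2 / 0.355 = 8597.75 years ≈ 8598 varves.

8598 varves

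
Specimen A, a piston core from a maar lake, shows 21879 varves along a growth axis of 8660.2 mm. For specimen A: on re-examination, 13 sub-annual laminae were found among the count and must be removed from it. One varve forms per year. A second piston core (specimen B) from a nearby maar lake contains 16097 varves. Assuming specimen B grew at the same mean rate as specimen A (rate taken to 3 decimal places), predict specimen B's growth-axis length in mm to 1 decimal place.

6374.4 mm

Specimen A: true varve count = 21879 − 13 = 21866.
A: Mean rate = 8660.2 mm / 21866 years ≈ 0.396 mm per year.
For B, 0.396 mm/year × 16097 years = 6374.4 mm.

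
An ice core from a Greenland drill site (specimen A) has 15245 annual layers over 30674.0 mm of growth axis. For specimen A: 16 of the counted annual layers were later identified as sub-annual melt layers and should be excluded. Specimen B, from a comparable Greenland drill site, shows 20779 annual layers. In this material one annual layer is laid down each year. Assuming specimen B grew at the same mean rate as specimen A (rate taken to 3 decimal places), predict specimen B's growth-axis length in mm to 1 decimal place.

41848.9 mm

Specimen A: true annual layer count = 15245 − 16 = 15229.
A: 30674.0 mm over 15229 years gives 30674.0 / 15229 ≈ 2.014 mm per year.
For B, 2.014 mm/year × 20779 years = 41848.9 mm.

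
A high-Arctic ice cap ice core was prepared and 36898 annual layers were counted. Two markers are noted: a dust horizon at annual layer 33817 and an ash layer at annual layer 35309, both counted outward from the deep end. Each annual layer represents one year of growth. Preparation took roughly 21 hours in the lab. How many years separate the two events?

1492 years

35309 − 33817 = 1492 annual layers lie between the two events.
At one annual layer per year, 1492 years elapsed between them.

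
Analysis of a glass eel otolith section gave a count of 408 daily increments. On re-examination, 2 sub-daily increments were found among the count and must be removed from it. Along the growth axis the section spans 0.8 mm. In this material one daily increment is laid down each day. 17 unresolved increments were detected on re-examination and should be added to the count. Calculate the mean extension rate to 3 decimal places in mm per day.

Correcting the raw count gives 408 − 2 + 17 = 423 true daily increments.
0.8 mm over 423 days gives 0.8 / 423 ≈ 0.002 mm per day.

0.002 mm per day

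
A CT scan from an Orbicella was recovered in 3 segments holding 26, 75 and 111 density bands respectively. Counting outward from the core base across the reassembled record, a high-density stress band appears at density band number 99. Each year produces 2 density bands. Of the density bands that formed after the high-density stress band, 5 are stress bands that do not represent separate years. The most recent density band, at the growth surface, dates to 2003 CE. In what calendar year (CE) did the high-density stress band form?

1949 CE

Total density bands = 26 + 75 + 111 = 212.
Between density band 99 and the growth surface there are 212 − 99 = 113 density bands.
Removing the 5 false density bands leaves 113 − 5 = 108 true density bands beyond the high-density stress band.
108 density bands at 2 per year is 108 / 2 = 54 years.
2003 − 54 = 1949 CE.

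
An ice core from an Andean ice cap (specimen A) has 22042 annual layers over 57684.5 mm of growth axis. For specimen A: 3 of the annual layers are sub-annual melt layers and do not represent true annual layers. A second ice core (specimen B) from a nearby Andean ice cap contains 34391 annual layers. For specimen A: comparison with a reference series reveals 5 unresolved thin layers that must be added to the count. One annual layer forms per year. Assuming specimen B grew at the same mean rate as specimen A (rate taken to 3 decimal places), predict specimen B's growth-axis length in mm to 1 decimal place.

Specimen A: correcting the raw count gives 22042 − 3 + 5 = 22044 true annual layers.
A: Extension rate ≈ 57684.5 / 22044 = 2.617 mm per year.
B's length ≈ 2.617 × 34391 = 90001.2 mm.

90001.2 mm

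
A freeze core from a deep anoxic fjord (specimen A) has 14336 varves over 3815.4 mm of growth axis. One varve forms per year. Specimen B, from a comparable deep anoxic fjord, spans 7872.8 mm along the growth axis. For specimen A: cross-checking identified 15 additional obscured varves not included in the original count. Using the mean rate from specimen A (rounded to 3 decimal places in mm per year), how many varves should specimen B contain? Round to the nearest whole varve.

29597 varves

Specimen A: correcting the raw count gives 14336 + 15 = 14351 true varves.
A: Mean rate = 3815.4 mm / 14351 years ≈ 0.266 mm/year.
B spans 7872.8 / 0.266 = 29596.99 years ≈ 29597 varves.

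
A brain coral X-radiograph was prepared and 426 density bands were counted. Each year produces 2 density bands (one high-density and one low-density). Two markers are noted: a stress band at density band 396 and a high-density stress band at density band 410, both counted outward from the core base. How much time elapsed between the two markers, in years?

Separation: 410 − 396 = 14 density bands.
Dividing by 2 density bands per year: 14 / 2 = 7 years.

7 yr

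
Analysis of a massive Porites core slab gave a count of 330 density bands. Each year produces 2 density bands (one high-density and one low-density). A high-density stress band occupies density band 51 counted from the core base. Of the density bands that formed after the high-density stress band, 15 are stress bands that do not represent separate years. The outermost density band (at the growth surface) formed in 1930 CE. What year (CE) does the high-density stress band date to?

1798 CE

Between density band 51 and the growth surface there are 330 − 51 = 279 density bands.
Removing the 15 false density bands leaves 279 − 15 = 264 true density bands beyond the high-density stress band.
Dividing by 2 density bands per year: 264 / 2 = 132 years.
Counting back 132 years from 1930 CE places the high-density stress band in 1930 − 132 = 1798 CE.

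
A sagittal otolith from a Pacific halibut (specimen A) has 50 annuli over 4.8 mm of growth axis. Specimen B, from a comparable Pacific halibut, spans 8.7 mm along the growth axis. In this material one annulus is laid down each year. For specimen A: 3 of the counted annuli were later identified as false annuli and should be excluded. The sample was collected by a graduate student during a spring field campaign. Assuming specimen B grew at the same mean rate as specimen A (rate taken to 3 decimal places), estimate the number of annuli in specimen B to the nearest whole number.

85 annuli

Specimen A: true annulus count = 50 − 3 = 47.
A: Mean rate = 4.8 mm / 47 years ≈ 0.102 mm/year.
Specimen B: 8.7 mm / 0.102 mm per year = 85.29 years ≈ 85 annuli.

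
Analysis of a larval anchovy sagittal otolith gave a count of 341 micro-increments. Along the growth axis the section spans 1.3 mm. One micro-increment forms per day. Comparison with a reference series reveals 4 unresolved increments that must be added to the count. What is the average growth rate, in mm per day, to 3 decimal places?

Correcting the raw count gives 341 + 4 = 345 true micro-increments.
Extension rate ≈ 1.3 / 345 = 0.004 mm per day.

0.004 mm per day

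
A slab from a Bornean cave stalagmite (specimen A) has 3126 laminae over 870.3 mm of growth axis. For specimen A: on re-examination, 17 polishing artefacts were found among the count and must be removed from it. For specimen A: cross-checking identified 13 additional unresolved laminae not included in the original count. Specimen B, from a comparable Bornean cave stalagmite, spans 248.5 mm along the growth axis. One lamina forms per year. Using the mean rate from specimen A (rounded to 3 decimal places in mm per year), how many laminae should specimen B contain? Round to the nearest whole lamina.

891 laminae

Specimen A: adjusted count: 3126 − 17 + 13 = 3122 laminae.
A: 870.3 mm over 3122 years gives 870.3 / 3122 ≈ 0.279 mm/yr.
B spans 248.5 / 0.279 = 890.68 years ≈ 891 laminae.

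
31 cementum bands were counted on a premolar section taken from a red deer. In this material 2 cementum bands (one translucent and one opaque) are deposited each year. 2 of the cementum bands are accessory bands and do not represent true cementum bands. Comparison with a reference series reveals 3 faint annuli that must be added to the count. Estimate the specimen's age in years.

After corrections the count is 31 − 2 + 3 = 32 cementum bands.
32 cementum bands at 2 per year is 32 / 2 = 16 years.

16 years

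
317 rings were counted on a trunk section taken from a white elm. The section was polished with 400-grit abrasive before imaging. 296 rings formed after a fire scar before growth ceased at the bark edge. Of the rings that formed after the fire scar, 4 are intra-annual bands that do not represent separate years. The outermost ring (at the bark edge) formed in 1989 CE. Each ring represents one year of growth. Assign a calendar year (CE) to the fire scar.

1697 CE

There are 296 rings younger than the fire scar.
Excluding 4 false rings: 296 − 4 = 292.
1989 − 292 = 1697 CE.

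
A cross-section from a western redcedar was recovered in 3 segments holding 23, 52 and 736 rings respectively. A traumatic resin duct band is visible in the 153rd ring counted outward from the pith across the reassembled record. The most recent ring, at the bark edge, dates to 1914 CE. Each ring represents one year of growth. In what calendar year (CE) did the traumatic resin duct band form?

1256 CE

Total rings = 23 + 52 + 736 = 811.
811 − 153 = 658 rings lie beyond the traumatic resin duct band toward the bark edge.
The ring at the bark edge is 1914 CE, so the traumatic resin duct band dates to 1914 − 658 = 1256 CE.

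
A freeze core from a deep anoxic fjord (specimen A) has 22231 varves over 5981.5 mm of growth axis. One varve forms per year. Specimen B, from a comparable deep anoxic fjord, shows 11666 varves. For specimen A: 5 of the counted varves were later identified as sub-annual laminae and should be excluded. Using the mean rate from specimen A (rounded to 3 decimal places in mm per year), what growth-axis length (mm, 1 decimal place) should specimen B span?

Specimen A: correcting the raw count gives 22231 − 5 = 22226 true varves.
A: Mean rate = 5981.5 mm / 22226 years ≈ 0.269 mm per year.
Length of B = 0.269 × 11666 = 3138.2 mm.

3138.2 mm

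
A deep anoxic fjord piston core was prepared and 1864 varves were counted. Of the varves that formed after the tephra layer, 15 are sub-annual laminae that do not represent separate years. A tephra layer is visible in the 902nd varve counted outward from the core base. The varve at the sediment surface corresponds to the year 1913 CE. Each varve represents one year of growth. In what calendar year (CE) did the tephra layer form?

1864 − 902 = 962 varves lie beyond the tephra layer toward the sediment surface.
Removing the 15 false varves leaves 962 − 15 = 947 true varves beyond the tephra layer.
The varve at the sediment surface is 1913 CE, so the tephra layer dates to 1913 − 947 = 966 CE.

966 CE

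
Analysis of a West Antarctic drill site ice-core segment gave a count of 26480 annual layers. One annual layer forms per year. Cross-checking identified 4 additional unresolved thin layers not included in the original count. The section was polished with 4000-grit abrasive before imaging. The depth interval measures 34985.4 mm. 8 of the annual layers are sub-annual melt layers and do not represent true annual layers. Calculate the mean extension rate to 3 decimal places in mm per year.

Adjusted count: 26480 − 8 + 4 = 26476 annual layers.
Extension rate ≈ 34985.4 / 26476 = 1.321 mm per year.

1.321 mm per year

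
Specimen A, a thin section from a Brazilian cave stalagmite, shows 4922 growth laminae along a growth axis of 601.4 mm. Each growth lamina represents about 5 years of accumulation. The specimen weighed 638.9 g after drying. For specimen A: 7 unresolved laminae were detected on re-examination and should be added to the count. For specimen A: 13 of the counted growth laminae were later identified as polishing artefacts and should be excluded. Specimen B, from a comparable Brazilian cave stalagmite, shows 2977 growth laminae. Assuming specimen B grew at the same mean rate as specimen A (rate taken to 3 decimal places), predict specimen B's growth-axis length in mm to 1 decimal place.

Specimen A: true growth lamina count = 4922 − 13 + 7 = 4916.
Specimen A: 4916 growth laminae at 5 years each span 4916 × 5 = 24580 years.
A: Extension rate ≈ 601.4 / 24580 = 0.024 mm/yr.
Specimen B: 2977 growth laminae at 5 years each span 2977 × 5 = 14885 years. For B, 0.024 mm/year × 14885 years = 357.2 mm.

357.2 mm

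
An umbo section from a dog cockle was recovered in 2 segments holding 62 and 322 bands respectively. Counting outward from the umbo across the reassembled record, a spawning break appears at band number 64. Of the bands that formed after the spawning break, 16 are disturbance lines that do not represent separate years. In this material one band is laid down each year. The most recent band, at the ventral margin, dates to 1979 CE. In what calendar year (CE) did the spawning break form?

1675 CE

Total bands = 62 + 322 = 384.
384 − 64 = 320 bands lie beyond the spawning break toward the ventral margin.
Excluding 16 false bands: 320 − 16 = 304.
The band at the ventral margin is 1979 CE, so the spawning break dates to 1979 − 304 = 1675 CE.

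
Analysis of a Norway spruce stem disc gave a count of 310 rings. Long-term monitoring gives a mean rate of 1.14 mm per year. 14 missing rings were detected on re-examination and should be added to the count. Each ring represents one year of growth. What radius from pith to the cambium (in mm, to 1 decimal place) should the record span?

True ring count = 310 + 14 = 324.
324 years at 1.14 mm/year gives 1.14 × 324 = 369.4 mm.

369.4 mm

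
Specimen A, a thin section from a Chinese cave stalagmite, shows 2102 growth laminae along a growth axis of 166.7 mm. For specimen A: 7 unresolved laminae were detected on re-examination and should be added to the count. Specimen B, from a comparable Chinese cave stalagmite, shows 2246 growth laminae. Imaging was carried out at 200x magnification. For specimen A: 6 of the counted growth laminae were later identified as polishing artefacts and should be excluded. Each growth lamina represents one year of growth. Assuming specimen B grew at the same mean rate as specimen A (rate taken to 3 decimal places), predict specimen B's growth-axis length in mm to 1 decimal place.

177.4 mm

Specimen A: true growth lamina count = 2102 − 6 + 7 = 2103.
A: Mean rate = 166.7 mm / 2103 years ≈ 0.079 mm per year.
B's length ≈ 0.079 × 2246 = 177.4 mm.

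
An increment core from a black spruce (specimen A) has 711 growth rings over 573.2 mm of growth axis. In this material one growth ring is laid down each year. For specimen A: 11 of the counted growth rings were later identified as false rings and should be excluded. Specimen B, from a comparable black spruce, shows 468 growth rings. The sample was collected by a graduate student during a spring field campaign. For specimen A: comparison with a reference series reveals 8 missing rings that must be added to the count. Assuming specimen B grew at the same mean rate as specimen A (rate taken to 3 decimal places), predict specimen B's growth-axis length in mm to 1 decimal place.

379.1 mm

Specimen A: adjusted count: 711 − 11 + 8 = 708 growth rings.
A: 573.2 mm over 708 years gives 573.2 / 708 ≈ 0.810 mm per year.
B's length ≈ 0.810 × 468 = 379.1 mm.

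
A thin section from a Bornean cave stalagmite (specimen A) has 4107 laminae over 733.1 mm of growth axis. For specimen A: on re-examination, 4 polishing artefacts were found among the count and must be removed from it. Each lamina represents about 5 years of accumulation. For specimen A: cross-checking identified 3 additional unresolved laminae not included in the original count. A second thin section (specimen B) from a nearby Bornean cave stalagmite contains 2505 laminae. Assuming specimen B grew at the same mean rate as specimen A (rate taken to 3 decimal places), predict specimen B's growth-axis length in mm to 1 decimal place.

450.9 mm

Specimen A: correcting the raw count gives 4107 − 4 + 3 = 4106 true laminae.
Specimen A: multiplying by 5 years per lamina: 4106 × 5 = 20530 years.
A: Mean rate = 733.1 mm / 20530 years ≈ 0.036 mm/yr.
Specimen B: at 5 years per lamina, 2505 × 5 = 12525 years. Length of B = 0.036 × 12525 = 450.9 mm.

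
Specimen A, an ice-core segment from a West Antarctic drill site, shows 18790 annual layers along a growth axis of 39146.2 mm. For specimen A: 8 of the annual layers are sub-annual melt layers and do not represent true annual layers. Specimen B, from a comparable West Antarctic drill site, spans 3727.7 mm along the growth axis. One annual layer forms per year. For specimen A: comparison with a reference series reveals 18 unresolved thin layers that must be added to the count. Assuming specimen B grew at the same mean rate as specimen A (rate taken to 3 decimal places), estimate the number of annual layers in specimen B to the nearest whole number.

1790 annual layers

Specimen A: correcting the raw count gives 18790 − 8 + 18 = 18800 true annual layers.
A: Mean rate = 39146.2 mm / 18800 years ≈ 2.082 mm per year.
B spans 3727.7 / 2.082 = 1790.44 years ≈ 1790 annual layers.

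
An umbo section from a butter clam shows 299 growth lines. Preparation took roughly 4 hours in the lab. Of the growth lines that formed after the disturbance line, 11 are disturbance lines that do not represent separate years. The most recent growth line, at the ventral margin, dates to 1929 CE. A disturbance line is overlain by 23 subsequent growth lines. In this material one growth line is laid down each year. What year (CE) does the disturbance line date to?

1917 CE

23 growth lines formed after the disturbance line.
Removing the 11 false growth lines leaves 23 − 11 = 12 true growth lines beyond the disturbance line.
Counting back 12 years from 1929 CE places the disturbance line in 1929 − 12 = 1917 CE.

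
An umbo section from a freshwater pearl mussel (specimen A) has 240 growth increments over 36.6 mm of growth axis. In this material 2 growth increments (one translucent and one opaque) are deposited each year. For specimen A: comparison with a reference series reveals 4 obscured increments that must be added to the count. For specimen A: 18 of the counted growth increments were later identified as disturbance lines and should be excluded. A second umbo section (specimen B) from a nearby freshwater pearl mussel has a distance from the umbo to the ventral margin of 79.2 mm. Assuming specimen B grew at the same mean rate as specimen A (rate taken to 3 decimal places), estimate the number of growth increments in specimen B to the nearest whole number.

Specimen A: adjusted count: 240 − 18 + 4 = 226 growth increments.
Specimen A: with 2 growth increments per year, 226 / 2 = 113 years.
A: 36.6 mm over 113 years gives 36.6 / 113 ≈ 0.324 mm per year.
For B, 79.2 / 0.324 = 244.44 years; at 2 growth increments per year that is 244.44 × 2 ≈ 489 growth increments.

489 growth increments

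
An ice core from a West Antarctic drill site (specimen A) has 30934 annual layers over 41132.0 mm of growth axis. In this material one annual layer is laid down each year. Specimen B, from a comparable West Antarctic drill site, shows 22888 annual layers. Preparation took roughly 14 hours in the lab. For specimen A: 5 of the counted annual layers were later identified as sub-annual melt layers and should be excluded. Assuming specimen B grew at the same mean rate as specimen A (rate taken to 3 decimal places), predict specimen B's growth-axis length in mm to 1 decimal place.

30441.0 mm

Specimen A: correcting the raw count gives 30934 − 5 = 30929 true annual layers.
A: 41132.0 mm over 30929 years gives 41132.0 / 30929 ≈ 1.330 mm/year.
Length of B = 1.330 × 22888 = 30441.0 mm.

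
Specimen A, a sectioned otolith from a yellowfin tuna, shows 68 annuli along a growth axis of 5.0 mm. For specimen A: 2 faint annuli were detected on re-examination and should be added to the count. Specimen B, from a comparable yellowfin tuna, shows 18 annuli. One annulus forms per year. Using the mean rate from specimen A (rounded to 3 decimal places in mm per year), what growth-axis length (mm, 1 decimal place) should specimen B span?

1.3 mm

Specimen A: adjusted count: 68 + 2 = 70 annuli.
A: 5.0 mm over 70 years gives 5.0 / 70 ≈ 0.071 mm/yr.
Length of B = 0.071 × 18 = 1.3 mm.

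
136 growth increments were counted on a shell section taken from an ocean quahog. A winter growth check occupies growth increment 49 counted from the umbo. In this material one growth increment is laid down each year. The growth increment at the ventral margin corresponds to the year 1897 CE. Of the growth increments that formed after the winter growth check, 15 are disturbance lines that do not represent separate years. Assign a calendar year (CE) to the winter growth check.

1825 CE

Between growth increment 49 and the ventral margin there are 136 − 49 = 87 growth increments.
Excluding 15 false growth increments: 87 − 15 = 72.
1897 − 72 = 1825 CE.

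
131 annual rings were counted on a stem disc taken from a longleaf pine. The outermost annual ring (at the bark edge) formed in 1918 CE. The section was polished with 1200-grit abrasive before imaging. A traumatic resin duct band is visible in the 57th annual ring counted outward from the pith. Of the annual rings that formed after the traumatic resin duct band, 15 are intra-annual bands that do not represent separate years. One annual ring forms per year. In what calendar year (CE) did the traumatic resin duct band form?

1859 CE

131 − 57 = 74 annual rings lie beyond the traumatic resin duct band toward the bark edge.
Excluding 15 false annual rings: 74 − 15 = 59.
The annual ring at the bark edge is 1918 CE, so the traumatic resin duct band dates to 1918 − 59 = 1859 CE.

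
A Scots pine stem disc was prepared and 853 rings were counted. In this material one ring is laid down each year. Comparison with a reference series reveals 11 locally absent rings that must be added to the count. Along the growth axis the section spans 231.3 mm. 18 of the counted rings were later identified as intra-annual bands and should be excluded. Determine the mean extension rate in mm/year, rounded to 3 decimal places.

After corrections the count is 853 − 18 + 11 = 846 rings.
Extension rate ≈ 231.3 / 846 = 0.273 mm/year.

0.273 mm/year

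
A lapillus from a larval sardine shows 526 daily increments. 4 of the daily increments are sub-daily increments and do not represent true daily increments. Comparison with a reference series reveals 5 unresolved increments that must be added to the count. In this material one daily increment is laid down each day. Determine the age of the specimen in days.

527 d

After corrections the count is 526 − 4 + 5 = 527 daily increments.
At one daily increment per day, that is 527 days.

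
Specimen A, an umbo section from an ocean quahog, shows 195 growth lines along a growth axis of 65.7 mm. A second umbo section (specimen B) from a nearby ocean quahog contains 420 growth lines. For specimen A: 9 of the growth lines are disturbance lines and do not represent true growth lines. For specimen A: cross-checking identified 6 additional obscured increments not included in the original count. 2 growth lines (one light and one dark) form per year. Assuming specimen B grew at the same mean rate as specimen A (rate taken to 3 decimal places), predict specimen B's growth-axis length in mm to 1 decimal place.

Specimen A: true growth line count = 195 − 9 + 6 = 192.
Specimen A: with 2 growth lines per year, 192 / 2 = 96 years.
A: 65.7 mm over 96 years gives 65.7 / 96 ≈ 0.684 mm/yr.
Specimen B: 420 growth lines at 2 per year is 420 / 2 = 210 years. Length of B = 0.684 × 210 = 143.6 mm.

143.6 mm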